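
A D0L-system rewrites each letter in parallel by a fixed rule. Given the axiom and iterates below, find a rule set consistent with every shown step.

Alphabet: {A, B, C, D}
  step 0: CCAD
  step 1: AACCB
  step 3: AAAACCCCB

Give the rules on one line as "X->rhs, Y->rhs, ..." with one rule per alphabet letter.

A->CC, B->D, C->A, D->B

  step 0 ⇒ step 1: CCAD ⇒ A·A·CC·B
    A ↦ CC
    C ↦ A
    D ↦ B
    B ↦ D  (constrained at step 1)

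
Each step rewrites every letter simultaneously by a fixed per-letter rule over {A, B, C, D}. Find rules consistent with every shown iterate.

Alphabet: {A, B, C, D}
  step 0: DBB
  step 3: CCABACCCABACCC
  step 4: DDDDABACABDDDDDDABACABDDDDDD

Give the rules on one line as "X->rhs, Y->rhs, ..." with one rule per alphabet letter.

  step 3 ⇒ step 4: CCABACCCABACCC ⇒ DD·DD·AB·AC·AB·DD·DD·DD·AB·AC·AB·DD·DD·DD
    A ↦ AB
    B ↦ AC
    C ↦ DD
    D ↦ C  (constrained at step 0)

A->AB, B->AC, C->DD, D->C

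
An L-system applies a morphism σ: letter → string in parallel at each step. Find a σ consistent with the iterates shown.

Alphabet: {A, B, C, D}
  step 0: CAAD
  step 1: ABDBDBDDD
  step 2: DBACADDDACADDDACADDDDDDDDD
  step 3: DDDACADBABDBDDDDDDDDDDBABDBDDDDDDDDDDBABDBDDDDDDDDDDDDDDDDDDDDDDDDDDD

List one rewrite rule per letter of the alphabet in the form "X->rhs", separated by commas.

A->DB, B->ACA, C->AB, D->DDD

  step 2 ⇒ step 3: DBACADDDACADDDACADDDDDDDDD ⇒ DDD·ACA·DB·AB·DB·DDD·DDD·DDD·DB·AB·DB·DDD·DDD·DDD·DB·AB·DB·DDD·DDD·DDD·DDD·DDD·DDD·DDD·DDD·DDD
    A ↦ DB
    B ↦ ACA
    C ↦ AB
    D ↦ DDD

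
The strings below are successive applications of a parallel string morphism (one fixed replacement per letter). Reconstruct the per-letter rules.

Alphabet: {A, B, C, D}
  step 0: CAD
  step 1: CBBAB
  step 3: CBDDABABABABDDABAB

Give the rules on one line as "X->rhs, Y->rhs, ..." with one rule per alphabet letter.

  step 0 ⇒ step 1: CAD ⇒ CB·B·AB
    A ↦ B
    C ↦ CB
    D ↦ AB
    B ↦ DD  (constrained at step 1)

A->B, B->DD, C->CB, D->AB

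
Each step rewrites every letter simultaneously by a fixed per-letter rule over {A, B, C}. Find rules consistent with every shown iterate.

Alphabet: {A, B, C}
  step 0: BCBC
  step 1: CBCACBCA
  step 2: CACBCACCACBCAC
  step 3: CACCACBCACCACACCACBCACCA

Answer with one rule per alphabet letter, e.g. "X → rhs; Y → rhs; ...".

  step 2 ⇒ step 3: CACBCACCACBCAC ⇒ CA·C·CA·CB·CA·C·CA·CA·C·CA·CB·CA·C·CA
    A ↦ C
    B ↦ CB
    C ↦ CA

A->C, B->CB, C->CA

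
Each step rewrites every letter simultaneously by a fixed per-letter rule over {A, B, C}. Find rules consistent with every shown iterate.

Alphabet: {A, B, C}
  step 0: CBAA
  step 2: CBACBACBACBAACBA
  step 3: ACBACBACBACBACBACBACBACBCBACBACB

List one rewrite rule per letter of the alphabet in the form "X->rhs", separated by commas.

  step 2 ⇒ step 3: CBACBACBACBAACBA ⇒ AC·BA·CB·AC·BA·CB·AC·BA·CB·AC·BA·CB·CB·AC·BA·CB
    A ↦ CB
    B ↦ BA
    C ↦ AC

A->CB, B->BA, C->AC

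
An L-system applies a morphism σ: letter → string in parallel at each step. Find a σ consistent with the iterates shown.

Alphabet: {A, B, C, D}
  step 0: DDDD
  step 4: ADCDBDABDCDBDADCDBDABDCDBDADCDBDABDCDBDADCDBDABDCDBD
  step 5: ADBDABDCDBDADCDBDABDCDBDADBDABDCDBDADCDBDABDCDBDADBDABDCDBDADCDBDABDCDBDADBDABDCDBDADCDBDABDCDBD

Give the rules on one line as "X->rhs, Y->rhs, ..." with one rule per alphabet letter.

A->AD, B->CD, C->A, D->BD

  step 4 ⇒ step 5: ADCDBDABDCDBDADCDBDABDCDBDADCDBDABDCDBDADCDBDABDCDBD ⇒ AD·BD·A·BD·CD·BD·AD·CD·BD·A·BD·CD·BD·AD·BD·A·BD·CD·BD·AD·CD·BD·A·BD·CD·BD·AD·BD·A·BD·CD·BD·AD·CD·BD·A·BD·CD·BD·AD·BD·A·BD·CD·BD·AD·CD·BD·A·BD·CD·BD
    A ↦ AD
    B ↦ CD
    C ↦ A
    D ↦ BD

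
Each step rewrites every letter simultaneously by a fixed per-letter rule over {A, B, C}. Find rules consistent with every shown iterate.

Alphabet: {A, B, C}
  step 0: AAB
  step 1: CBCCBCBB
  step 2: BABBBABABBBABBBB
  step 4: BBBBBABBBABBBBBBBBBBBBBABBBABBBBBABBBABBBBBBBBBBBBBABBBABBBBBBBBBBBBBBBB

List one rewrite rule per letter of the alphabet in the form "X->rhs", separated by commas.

A->CBC, B->BB, C->BA

  step 1 ⇒ step 2: CBCCBCBB ⇒ BA·BB·BA·BA·BB·BA·BB·BB
    B ↦ BB
    C ↦ BA
  step 0 ⇒ step 1: AAB ⇒ CBC·CBC·BB
    A ↦ CBC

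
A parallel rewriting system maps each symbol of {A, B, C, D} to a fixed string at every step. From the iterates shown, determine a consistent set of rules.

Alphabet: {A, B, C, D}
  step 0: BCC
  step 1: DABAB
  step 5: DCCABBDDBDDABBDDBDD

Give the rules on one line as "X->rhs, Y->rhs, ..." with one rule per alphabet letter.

A->BD, B->D, C->AB, D->C

  step 0 ⇒ step 1: BCC ⇒ D·AB·AB
    B ↦ D
    C ↦ AB
    A ↦ BD  (constrained at step 1)
    D ↦ C  (constrained at step 1)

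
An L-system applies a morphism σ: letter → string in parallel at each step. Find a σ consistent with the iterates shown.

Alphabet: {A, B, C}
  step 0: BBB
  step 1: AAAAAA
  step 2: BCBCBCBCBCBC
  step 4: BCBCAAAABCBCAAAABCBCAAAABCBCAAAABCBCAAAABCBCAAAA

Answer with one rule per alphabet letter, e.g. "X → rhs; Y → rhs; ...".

  step 1 ⇒ step 2: AAAAAA ⇒ BC·BC·BC·BC·BC·BC
    A ↦ BC
  step 0 ⇒ step 1: BBB ⇒ AA·AA·AA
    B ↦ AA
    C ↦ BB  (constrained at step 2)

A->BC, B->AA, C->BB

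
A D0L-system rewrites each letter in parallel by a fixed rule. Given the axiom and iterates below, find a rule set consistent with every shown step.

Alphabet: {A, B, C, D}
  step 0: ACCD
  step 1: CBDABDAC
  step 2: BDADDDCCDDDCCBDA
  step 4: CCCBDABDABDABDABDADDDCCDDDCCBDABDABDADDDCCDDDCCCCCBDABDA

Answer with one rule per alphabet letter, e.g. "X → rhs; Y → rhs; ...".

A->C, B->DDD, C->BDA, D->C

  step 1 ⇒ step 2: CBDABDAC ⇒ BDA·DDD·C·C·DDD·C·C·BDA
    A ↦ C
    B ↦ DDD
    C ↦ BDA
    D ↦ C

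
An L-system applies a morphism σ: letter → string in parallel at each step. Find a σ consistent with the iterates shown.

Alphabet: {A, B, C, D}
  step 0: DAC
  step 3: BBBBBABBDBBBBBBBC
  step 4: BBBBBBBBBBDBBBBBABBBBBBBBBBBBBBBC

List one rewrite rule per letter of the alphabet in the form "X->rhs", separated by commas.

  step 3 ⇒ step 4: BBBBBABBDBBBBBBBC ⇒ BB·BB·BB·BB·BB·D·BB·BB·BA·BB·BB·BB·BB·BB·BB·BB·BC
    A ↦ D
    B ↦ BB
    C ↦ BC
    D ↦ BA

A->D, B->BB, C->BC, D->BA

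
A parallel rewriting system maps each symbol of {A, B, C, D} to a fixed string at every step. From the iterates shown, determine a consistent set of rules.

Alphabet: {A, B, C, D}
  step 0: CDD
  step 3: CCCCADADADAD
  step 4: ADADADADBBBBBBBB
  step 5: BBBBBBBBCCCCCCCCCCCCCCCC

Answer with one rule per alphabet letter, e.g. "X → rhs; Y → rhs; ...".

A->B, B->CC, C->AD, D->B

  step 4 ⇒ step 5: ADADADADBBBBBBBB ⇒ B·B·B·B·B·B·B·B·CC·CC·CC·CC·CC·CC·CC·CC
    A ↦ B
    B ↦ CC
    D ↦ B
  step 3 ⇒ step 4: CCCCADADADAD ⇒ AD·AD·AD·AD·B·B·B·B·B·B·B·B
    C ↦ AD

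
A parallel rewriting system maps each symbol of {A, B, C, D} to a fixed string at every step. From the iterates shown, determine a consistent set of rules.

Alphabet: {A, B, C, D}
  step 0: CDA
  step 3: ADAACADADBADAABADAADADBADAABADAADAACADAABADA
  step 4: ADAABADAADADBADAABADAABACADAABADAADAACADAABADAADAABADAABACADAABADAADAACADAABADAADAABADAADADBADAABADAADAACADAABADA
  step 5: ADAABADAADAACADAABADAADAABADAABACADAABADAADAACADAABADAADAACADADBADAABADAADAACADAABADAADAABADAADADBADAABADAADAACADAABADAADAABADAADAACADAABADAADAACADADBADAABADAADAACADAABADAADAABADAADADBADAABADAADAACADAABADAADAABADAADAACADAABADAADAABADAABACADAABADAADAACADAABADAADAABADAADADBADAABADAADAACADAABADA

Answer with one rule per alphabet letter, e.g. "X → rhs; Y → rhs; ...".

A->ADA, B->AC, C->DB, D->AB

  step 4 ⇒ step 5: ADAABADAADADBADAABADAABACADAABADAADAACADAABADAADAABADAABACADAABADAADAACADAABADAADAABADAADADBADAABADAADAACADAABADA ⇒ ADA·AB·ADA·ADA·AC·ADA·AB·ADA·ADA·AB·ADA·AB·AC·ADA·AB·ADA·ADA·AC·ADA·AB·ADA·ADA·AC·ADA·DB·ADA·AB·ADA·ADA·AC·ADA·AB·ADA·ADA·AB·ADA·ADA·DB·ADA·AB·ADA·ADA·AC·ADA·AB·ADA·ADA·AB·ADA·ADA·AC·ADA·AB·ADA·ADA·AC·ADA·DB·ADA·AB·ADA·ADA·AC·ADA·AB·ADA·ADA·AB·ADA·ADA·DB·ADA·AB·ADA·ADA·AC·ADA·AB·ADA·ADA·AB·ADA·ADA·AC·ADA·AB·ADA·ADA·AB·ADA·AB·AC·ADA·AB·ADA·ADA·AC·ADA·AB·ADA·ADA·AB·ADA·ADA·DB·ADA·AB·ADA·ADA·AC·ADA·AB·ADA
    A ↦ ADA
    B ↦ AC
    C ↦ DB
    D ↦ AB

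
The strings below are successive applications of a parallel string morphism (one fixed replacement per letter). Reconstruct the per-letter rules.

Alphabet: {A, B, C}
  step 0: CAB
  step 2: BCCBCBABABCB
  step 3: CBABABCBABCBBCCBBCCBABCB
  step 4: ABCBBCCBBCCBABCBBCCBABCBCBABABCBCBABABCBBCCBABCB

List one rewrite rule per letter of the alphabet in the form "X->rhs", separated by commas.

  step 3 ⇒ step 4: CBABABCBABCBBCCBBCCBABCB ⇒ AB·CB·BC·CB·BC·CB·AB·CB·BC·CB·AB·CB·CB·AB·AB·CB·CB·AB·AB·CB·BC·CB·AB·CB
    A ↦ BC
    B ↦ CB
    C ↦ AB

A->BC, B->CB, C->AB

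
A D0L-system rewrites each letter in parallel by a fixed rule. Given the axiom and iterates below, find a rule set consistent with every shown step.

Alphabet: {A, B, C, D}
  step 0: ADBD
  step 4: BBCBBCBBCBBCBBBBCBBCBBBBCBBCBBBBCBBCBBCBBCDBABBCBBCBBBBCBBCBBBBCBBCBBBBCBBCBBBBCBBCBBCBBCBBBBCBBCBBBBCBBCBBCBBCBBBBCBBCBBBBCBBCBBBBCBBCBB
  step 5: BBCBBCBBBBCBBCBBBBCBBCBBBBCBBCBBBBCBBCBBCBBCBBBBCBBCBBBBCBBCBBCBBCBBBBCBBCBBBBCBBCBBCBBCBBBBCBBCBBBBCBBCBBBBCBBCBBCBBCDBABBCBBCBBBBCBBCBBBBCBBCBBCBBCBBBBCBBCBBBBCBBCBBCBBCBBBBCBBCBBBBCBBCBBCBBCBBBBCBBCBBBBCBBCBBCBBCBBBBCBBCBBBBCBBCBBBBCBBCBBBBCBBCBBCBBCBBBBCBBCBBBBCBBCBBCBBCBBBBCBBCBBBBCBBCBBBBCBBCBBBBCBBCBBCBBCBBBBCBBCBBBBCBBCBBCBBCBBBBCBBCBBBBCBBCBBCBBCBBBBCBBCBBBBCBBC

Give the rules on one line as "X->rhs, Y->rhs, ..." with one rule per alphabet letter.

A->DBA, B->BBC, C->BB, D->C

  step 4 ⇒ step 5: BBCBBCBBCBBCBBBBCBBCBBBBCBBCBBBBCBBCBBCBBCDBABBCBBCBBBBCBBCBBBBCBBCBBBBCBBCBBBBCBBCBBCBBCBBBBCBBCBBBBCBBCBBCBBCBBBBCBBCBBBBCBBCBBBBCBBCBB ⇒ BBC·BBC·BB·BBC·BBC·BB·BBC·BBC·BB·BBC·BBC·BB·BBC·BBC·BBC·BBC·BB·BBC·BBC·BB·BBC·BBC·BBC·BBC·BB·BBC·BBC·BB·BBC·BBC·BBC·BBC·BB·BBC·BBC·BB·BBC·BBC·BB·BBC·BBC·BB·C·BBC·DBA·BBC·BBC·BB·BBC·BBC·BB·BBC·BBC·BBC·BBC·BB·BBC·BBC·BB·BBC·BBC·BBC·BBC·BB·BBC·BBC·BB·BBC·BBC·BBC·BBC·BB·BBC·BBC·BB·BBC·BBC·BBC·BBC·BB·BBC·BBC·BB·BBC·BBC·BB·BBC·BBC·BB·BBC·BBC·BBC·BBC·BB·BBC·BBC·BB·BBC·BBC·BBC·BBC·BB·BBC·BBC·BB·BBC·BBC·BB·BBC·BBC·BB·BBC·BBC·BBC·BBC·BB·BBC·BBC·BB·BBC·BBC·BBC·BBC·BB·BBC·BBC·BB·BBC·BBC·BBC·BBC·BB·BBC·BBC·BB·BBC·BBC
    A ↦ DBA
    B ↦ BBC
    C ↦ BB
    D ↦ C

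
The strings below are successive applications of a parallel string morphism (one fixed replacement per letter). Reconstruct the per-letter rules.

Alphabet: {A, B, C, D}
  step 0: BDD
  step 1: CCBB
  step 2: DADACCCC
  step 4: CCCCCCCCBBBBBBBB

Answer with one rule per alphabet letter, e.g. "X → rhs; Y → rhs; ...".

A->B, B->CC, C->DA, D->B

  step 1 ⇒ step 2: CCBB ⇒ DA·DA·CC·CC
    B ↦ CC
    C ↦ DA
    A ↦ B  (constrained at step 2)
  step 0 ⇒ step 1: BDD ⇒ CC·B·B
    D ↦ B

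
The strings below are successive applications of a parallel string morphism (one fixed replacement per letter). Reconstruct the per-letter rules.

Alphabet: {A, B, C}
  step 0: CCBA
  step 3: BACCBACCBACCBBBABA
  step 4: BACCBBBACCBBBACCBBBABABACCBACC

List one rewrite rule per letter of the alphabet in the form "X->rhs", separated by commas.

A->CC, B->BA, C->B

  step 3 ⇒ step 4: BACCBACCBACCBBBABA ⇒ BA·CC·B·B·BA·CC·B·B·BA·CC·B·B·BA·BA·BA·CC·BA·CC
    A ↦ CC
    B ↦ BA
    C ↦ B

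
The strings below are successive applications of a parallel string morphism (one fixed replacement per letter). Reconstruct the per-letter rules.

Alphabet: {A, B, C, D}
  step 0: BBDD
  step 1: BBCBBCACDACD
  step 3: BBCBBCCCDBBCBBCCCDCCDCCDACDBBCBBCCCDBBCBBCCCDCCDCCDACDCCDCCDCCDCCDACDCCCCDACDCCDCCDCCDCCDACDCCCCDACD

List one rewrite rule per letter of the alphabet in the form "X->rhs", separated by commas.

A->CC, B->BBC, C->CCD, D->ACD

  step 0 ⇒ step 1: BBDD ⇒ BBC·BBC·ACD·ACD
    B ↦ BBC
    D ↦ ACD
    A ↦ CC  (constrained at step 1)
    C ↦ CCD  (constrained at step 1)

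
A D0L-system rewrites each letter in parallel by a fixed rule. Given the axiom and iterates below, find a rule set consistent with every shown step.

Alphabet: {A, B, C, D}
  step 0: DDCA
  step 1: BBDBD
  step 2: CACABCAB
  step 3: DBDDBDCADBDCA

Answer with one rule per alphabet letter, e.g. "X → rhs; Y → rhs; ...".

  step 2 ⇒ step 3: CACABCAB ⇒ DB·D·DB·D·CA·DB·D·CA
    A ↦ D
    B ↦ CA
    C ↦ DB
  step 0 ⇒ step 1: DDCA ⇒ B·B·DB·D
    D ↦ B

A->D, B->CA, C->DB, D->B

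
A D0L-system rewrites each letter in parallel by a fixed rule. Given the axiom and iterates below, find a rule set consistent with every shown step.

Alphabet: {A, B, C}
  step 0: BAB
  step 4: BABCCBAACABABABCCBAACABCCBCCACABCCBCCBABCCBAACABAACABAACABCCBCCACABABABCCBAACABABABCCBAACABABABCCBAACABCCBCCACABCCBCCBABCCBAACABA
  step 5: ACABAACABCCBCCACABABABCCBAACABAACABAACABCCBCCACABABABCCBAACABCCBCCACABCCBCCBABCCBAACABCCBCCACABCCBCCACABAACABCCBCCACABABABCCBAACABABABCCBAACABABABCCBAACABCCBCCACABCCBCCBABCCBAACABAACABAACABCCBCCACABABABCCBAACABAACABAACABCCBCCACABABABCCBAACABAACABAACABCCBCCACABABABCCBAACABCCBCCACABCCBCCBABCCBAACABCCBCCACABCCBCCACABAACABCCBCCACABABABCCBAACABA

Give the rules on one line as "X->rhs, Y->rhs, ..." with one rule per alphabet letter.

  step 4 ⇒ step 5: BABCCBAACABABABCCBAACABCCBCCACABCCBCCBABCCBAACABAACABAACABCCBCCACABABABCCBAACABABABCCBAACABABABCCBAACABCCBCCACABCCBCCBABCCBAACABA ⇒ ACA·BA·ACA·BCC·BCC·ACA·BA·BA·BCC·BA·ACA·BA·ACA·BA·ACA·BCC·BCC·ACA·BA·BA·BCC·BA·ACA·BCC·BCC·ACA·BCC·BCC·BA·BCC·BA·ACA·BCC·BCC·ACA·BCC·BCC·ACA·BA·ACA·BCC·BCC·ACA·BA·BA·BCC·BA·ACA·BA·BA·BCC·BA·ACA·BA·BA·BCC·BA·ACA·BCC·BCC·ACA·BCC·BCC·BA·BCC·BA·ACA·BA·ACA·BA·ACA·BCC·BCC·ACA·BA·BA·BCC·BA·ACA·BA·ACA·BA·ACA·BCC·BCC·ACA·BA·BA·BCC·BA·ACA·BA·ACA·BA·ACA·BCC·BCC·ACA·BA·BA·BCC·BA·ACA·BCC·BCC·ACA·BCC·BCC·BA·BCC·BA·ACA·BCC·BCC·ACA·BCC·BCC·ACA·BA·ACA·BCC·BCC·ACA·BA·BA·BCC·BA·ACA·BA
    A ↦ BA
    B ↦ ACA
    C ↦ BCC

A->BA, B->ACA, C->BCC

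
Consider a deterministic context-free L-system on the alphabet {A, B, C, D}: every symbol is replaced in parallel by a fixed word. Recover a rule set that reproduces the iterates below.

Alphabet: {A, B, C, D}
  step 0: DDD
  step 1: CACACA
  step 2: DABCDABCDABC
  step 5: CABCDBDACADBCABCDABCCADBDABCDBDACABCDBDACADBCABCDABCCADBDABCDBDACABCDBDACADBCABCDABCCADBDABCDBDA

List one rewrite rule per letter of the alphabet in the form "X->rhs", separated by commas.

A->BC, B->DB, C->DA, D->CA

  step 1 ⇒ step 2: CACACA ⇒ DA·BC·DA·BC·DA·BC
    A ↦ BC
    C ↦ DA
    B ↦ DB  (constrained at step 2)
  step 0 ⇒ step 1: DDD ⇒ CA·CA·CA
    D ↦ CA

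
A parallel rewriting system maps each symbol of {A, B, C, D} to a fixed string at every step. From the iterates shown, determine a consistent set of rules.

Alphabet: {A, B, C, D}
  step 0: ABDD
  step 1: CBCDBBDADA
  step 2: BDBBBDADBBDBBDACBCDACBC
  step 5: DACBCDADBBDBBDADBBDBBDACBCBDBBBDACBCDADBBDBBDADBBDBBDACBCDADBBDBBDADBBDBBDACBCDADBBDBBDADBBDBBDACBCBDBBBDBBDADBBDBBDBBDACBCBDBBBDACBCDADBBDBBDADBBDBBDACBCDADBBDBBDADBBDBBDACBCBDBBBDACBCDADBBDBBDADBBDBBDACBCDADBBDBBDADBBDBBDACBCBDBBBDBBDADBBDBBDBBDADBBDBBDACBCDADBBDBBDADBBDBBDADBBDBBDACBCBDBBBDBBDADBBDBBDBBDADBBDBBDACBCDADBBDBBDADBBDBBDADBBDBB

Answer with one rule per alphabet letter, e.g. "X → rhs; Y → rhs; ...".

  step 1 ⇒ step 2: CBCDBBDADA ⇒ B·DBB·B·DA·DBB·DBB·DA·CBC·DA·CBC
    A ↦ CBC
    B ↦ DBB
    C ↦ B
    D ↦ DA

A->CBC, B->DBB, C->B, D->DA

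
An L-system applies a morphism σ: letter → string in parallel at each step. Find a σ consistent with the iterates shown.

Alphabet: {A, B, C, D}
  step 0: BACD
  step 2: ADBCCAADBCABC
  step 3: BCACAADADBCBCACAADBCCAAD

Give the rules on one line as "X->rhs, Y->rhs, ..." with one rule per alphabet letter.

  step 2 ⇒ step 3: ADBCCAADBCABC ⇒ BC·A·CA·AD·AD·BC·BC·A·CA·AD·BC·CA·AD
    A ↦ BC
    B ↦ CA
    C ↦ AD
    D ↦ A

A->BC, B->CA, C->AD, D->A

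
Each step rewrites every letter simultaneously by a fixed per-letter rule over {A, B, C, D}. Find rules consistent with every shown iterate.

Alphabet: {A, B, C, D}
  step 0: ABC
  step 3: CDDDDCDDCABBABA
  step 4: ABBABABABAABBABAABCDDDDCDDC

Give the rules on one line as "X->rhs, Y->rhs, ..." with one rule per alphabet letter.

A->C, B->DD, C->AB, D->BA

  step 3 ⇒ step 4: CDDDDCDDCABBABA ⇒ AB·BA·BA·BA·BA·AB·BA·BA·AB·C·DD·DD·C·DD·C
    A ↦ C
    B ↦ DD
    C ↦ AB
    D ↦ BA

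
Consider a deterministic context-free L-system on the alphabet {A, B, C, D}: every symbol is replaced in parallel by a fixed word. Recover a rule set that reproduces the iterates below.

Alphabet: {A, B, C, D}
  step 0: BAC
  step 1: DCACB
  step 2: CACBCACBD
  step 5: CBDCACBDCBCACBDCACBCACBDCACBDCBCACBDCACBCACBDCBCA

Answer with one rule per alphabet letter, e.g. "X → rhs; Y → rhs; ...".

A->CA, B->D, C->CB, D->CA

  step 1 ⇒ step 2: DCACB ⇒ CA·CB·CA·CB·D
    A ↦ CA
    B ↦ D
    C ↦ CB
    D ↦ CA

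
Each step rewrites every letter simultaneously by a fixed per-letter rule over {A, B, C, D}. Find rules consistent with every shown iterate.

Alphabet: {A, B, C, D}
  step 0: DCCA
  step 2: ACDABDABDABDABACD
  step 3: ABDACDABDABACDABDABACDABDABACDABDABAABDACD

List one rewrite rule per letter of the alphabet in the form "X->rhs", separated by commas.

A->ABD, B->ABA, C->A, D->CD

  step 2 ⇒ step 3: ACDABDABDABDABACD ⇒ ABD·A·CD·ABD·ABA·CD·ABD·ABA·CD·ABD·ABA·CD·ABD·ABA·ABD·A·CD
    A ↦ ABD
    B ↦ ABA
    C ↦ A
    D ↦ CD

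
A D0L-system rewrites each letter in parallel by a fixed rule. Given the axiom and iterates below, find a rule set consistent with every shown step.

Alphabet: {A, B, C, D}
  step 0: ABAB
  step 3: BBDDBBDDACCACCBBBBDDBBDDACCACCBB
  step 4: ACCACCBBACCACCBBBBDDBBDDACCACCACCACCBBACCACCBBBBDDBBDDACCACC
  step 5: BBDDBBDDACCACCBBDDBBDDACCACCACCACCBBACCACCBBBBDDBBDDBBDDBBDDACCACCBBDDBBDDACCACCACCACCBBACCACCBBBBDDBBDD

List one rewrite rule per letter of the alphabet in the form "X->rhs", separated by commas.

  step 4 ⇒ step 5: ACCACCBBACCACCBBBBDDBBDDACCACCACCACCBBACCACCBBBBDDBBDDACCACC ⇒ BB·D·D·BB·D·D·ACC·ACC·BB·D·D·BB·D·D·ACC·ACC·ACC·ACC·B·B·ACC·ACC·B·B·BB·D·D·BB·D·D·BB·D·D·BB·D·D·ACC·ACC·BB·D·D·BB·D·D·ACC·ACC·ACC·ACC·B·B·ACC·ACC·B·B·BB·D·D·BB·D·D
    A ↦ BB
    B ↦ ACC
    C ↦ D
    D ↦ B

A->BB, B->ACC, C->D, D->B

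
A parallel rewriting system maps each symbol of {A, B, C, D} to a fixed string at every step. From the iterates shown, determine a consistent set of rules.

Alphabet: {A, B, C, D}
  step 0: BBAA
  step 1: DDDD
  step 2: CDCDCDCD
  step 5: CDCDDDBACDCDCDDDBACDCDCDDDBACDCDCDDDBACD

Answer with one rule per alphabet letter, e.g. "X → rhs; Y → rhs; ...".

A->D, B->D, C->BA, D->CD

  step 1 ⇒ step 2: DDDD ⇒ CD·CD·CD·CD
    D ↦ CD
  step 0 ⇒ step 1: BBAA ⇒ D·D·D·D
    A ↦ D
  step 0 ⇒ step 1: BBAA ⇒ D·D·D·D
    B ↦ D
    C ↦ BA  (constrained at step 2)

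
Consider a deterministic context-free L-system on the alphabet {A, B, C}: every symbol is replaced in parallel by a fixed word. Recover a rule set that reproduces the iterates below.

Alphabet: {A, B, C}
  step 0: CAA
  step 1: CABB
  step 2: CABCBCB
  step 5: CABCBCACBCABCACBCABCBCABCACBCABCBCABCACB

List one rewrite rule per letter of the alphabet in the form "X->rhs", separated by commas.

A->B, B->CB, C->CA

  step 1 ⇒ step 2: CABB ⇒ CA·B·CB·CB
    A ↦ B
    B ↦ CB
    C ↦ CA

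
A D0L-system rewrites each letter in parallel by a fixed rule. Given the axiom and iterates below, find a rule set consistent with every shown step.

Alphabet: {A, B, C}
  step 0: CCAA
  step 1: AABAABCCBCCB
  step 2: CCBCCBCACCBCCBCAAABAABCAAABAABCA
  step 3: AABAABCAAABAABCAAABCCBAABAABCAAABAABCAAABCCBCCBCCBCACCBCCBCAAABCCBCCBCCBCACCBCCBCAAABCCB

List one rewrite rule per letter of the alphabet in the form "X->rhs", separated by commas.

  step 2 ⇒ step 3: CCBCCBCACCBCCBCAAABAABCAAABAABCA ⇒ AAB·AAB·CA·AAB·AAB·CA·AAB·CCB·AAB·AAB·CA·AAB·AAB·CA·AAB·CCB·CCB·CCB·CA·CCB·CCB·CA·AAB·CCB·CCB·CCB·CA·CCB·CCB·CA·AAB·CCB
    A ↦ CCB
    B ↦ CA
    C ↦ AAB

A->CCB, B->CA, C->AAB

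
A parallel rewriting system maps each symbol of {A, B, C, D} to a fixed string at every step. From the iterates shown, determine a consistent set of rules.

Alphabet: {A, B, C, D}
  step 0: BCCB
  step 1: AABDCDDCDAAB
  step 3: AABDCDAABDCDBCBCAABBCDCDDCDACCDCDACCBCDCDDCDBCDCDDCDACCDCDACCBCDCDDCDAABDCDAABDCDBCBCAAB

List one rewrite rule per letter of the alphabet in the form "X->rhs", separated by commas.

A->BC, B->AAB, C->DCD, D->ACC

  step 0 ⇒ step 1: BCCB ⇒ AAB·DCD·DCD·AAB
    B ↦ AAB
    C ↦ DCD
    A ↦ BC  (constrained at step 1)
    D ↦ ACC  (constrained at step 1)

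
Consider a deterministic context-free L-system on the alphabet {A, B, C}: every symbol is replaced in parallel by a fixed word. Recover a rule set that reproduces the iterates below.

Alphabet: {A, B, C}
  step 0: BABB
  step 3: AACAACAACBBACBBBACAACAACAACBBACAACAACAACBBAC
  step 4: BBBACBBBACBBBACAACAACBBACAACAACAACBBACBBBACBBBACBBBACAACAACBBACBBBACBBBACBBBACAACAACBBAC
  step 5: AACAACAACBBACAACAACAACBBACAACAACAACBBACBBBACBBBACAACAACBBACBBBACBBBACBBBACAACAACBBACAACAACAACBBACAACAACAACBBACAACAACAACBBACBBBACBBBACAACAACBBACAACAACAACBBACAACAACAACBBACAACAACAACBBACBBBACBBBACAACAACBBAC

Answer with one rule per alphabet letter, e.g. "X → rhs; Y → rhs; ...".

  step 4 ⇒ step 5: BBBACBBBACBBBACAACAACBBACAACAACAACBBACBBBACBBBACBBBACAACAACBBACBBBACBBBACBBBACAACAACBBAC ⇒ AAC·AAC·AAC·B·BAC·AAC·AAC·AAC·B·BAC·AAC·AAC·AAC·B·BAC·B·B·BAC·B·B·BAC·AAC·AAC·B·BAC·B·B·BAC·B·B·BAC·B·B·BAC·AAC·AAC·B·BAC·AAC·AAC·AAC·B·BAC·AAC·AAC·AAC·B·BAC·AAC·AAC·AAC·B·BAC·B·B·BAC·B·B·BAC·AAC·AAC·B·BAC·AAC·AAC·AAC·B·BAC·AAC·AAC·AAC·B·BAC·AAC·AAC·AAC·B·BAC·B·B·BAC·B·B·BAC·AAC·AAC·B·BAC
    A ↦ B
    B ↦ AAC
    C ↦ BAC

A->B, B->AAC, C->BAC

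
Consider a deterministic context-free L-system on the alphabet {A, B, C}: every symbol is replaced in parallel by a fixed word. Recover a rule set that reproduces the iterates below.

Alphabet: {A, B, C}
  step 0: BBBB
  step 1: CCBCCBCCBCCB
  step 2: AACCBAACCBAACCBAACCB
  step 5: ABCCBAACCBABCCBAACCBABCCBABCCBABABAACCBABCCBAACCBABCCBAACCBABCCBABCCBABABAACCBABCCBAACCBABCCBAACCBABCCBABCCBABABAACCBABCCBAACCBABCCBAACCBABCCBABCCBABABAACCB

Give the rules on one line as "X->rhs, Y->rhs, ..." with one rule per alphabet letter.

  step 1 ⇒ step 2: CCBCCBCCBCCB ⇒ A·A·CCB·A·A·CCB·A·A·CCB·A·A·CCB
    B ↦ CCB
    C ↦ A
    A ↦ AB  (constrained at step 2)

A->AB, B->CCB, C->A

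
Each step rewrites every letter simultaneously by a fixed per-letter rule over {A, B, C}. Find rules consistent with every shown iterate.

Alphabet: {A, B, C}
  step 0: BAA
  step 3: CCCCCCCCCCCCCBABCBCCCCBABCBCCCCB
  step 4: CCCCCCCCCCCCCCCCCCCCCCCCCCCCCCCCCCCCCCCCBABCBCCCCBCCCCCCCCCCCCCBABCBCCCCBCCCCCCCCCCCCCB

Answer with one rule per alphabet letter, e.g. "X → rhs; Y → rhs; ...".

A->AB, B->CB, C->CCC

  step 3 ⇒ step 4: CCCCCCCCCCCCCBABCBCCCCBABCBCCCCB ⇒ CCC·CCC·CCC·CCC·CCC·CCC·CCC·CCC·CCC·CCC·CCC·CCC·CCC·CB·AB·CB·CCC·CB·CCC·CCC·CCC·CCC·CB·AB·CB·CCC·CB·CCC·CCC·CCC·CCC·CB
    A ↦ AB
    B ↦ CB
    C ↦ CCC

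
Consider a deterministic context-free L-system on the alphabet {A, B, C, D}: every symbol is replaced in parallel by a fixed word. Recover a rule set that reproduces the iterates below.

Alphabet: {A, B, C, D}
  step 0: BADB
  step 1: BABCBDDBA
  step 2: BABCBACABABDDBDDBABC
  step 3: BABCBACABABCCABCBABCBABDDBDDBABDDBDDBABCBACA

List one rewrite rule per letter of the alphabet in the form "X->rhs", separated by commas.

A->BC, B->BA, C->CA, D->BDD

  step 2 ⇒ step 3: BABCBACABABDDBDDBABC ⇒ BA·BC·BA·CA·BA·BC·CA·BC·BA·BC·BA·BDD·BDD·BA·BDD·BDD·BA·BC·BA·CA
    A ↦ BC
    B ↦ BA
    C ↦ CA
    D ↦ BDD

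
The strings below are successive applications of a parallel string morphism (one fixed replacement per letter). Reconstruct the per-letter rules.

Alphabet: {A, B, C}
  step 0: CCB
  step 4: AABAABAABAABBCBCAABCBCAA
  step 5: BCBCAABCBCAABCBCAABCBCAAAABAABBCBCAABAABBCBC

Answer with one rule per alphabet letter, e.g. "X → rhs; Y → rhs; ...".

A->BC, B->AA, C->B

  step 4 ⇒ step 5: AABAABAABAABBCBCAABCBCAA ⇒ BC·BC·AA·BC·BC·AA·BC·BC·AA·BC·BC·AA·AA·B·AA·B·BC·BC·AA·B·AA·B·BC·BC
    A ↦ BC
    B ↦ AA
    C ↦ B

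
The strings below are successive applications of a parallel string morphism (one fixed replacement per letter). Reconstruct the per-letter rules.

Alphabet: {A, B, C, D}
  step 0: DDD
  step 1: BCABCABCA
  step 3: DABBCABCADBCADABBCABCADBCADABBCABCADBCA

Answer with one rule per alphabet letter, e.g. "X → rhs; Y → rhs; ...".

A->D, B->AB, C->DDA, D->BCA

  step 0 ⇒ step 1: DDD ⇒ BCA·BCA·BCA
    D ↦ BCA
    A ↦ D  (constrained at step 1)
    B ↦ AB  (constrained at step 1)
    C ↦ DDA  (constrained at step 1)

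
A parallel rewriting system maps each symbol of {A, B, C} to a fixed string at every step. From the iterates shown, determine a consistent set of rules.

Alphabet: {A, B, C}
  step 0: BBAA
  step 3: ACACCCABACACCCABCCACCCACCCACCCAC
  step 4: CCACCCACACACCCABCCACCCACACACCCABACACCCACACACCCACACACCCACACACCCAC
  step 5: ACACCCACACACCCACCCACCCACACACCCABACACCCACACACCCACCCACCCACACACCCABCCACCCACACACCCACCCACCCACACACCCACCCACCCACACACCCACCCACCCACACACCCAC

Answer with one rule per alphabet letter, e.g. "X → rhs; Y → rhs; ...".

  step 4 ⇒ step 5: CCACCCACACACCCABCCACCCACACACCCABACACCCACACACCCACACACCCACACACCCAC ⇒ AC·AC·CC·AC·AC·AC·CC·AC·CC·AC·CC·AC·AC·AC·CC·AB·AC·AC·CC·AC·AC·AC·CC·AC·CC·AC·CC·AC·AC·AC·CC·AB·CC·AC·CC·AC·AC·AC·CC·AC·CC·AC·CC·AC·AC·AC·CC·AC·CC·AC·CC·AC·AC·AC·CC·AC·CC·AC·CC·AC·AC·AC·CC·AC
    A ↦ CC
    B ↦ AB
    C ↦ AC

A->CC, B->AB, C->AC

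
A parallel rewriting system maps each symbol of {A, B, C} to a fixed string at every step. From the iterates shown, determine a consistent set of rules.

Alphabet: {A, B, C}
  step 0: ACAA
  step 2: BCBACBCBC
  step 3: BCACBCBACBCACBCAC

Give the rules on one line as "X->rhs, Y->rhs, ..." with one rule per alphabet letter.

  step 2 ⇒ step 3: BCBACBCBC ⇒ BC·AC·BC·B·AC·BC·AC·BC·AC
    A ↦ B
    B ↦ BC
    C ↦ AC

A->B, B->BC, C->AC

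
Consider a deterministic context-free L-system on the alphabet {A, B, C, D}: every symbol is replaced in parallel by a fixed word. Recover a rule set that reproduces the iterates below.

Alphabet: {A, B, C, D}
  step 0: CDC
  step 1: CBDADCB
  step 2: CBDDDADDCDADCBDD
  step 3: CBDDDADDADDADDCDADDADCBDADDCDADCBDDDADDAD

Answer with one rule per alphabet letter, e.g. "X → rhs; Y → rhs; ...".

  step 2 ⇒ step 3: CBDDDADDCDADCBDD ⇒ CB·DD·DAD·DAD·DAD·DC·DAD·DAD·CB·DAD·DC·DAD·CB·DD·DAD·DAD
    A ↦ DC
    B ↦ DD
    C ↦ CB
    D ↦ DAD

A->DC, B->DD, C->CB, D->DAD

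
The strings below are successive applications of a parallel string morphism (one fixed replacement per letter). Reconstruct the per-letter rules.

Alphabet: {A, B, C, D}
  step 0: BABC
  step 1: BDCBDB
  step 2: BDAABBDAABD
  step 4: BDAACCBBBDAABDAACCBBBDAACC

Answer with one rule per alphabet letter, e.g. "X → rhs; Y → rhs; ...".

  step 1 ⇒ step 2: BDCBDB ⇒ BD·AA·B·BD·AA·BD
    B ↦ BD
    C ↦ B
    D ↦ AA
  step 0 ⇒ step 1: BABC ⇒ BD·C·BD·B
    A ↦ C

A->C, B->BD, C->B, D->AA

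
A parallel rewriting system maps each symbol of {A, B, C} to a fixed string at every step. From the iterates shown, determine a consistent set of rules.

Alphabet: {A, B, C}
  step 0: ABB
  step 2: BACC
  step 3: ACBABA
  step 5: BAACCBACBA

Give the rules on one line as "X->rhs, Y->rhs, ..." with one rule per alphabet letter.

A->C, B->A, C->BA

  step 2 ⇒ step 3: BACC ⇒ A·C·BA·BA
    A ↦ C
    B ↦ A
    C ↦ BA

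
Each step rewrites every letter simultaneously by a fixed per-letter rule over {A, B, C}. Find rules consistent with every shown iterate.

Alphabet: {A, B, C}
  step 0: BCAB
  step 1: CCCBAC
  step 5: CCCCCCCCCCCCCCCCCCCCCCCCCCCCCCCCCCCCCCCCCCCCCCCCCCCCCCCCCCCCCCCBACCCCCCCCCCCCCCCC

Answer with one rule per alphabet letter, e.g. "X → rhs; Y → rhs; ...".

  step 0 ⇒ step 1: BCAB ⇒ C·CC·BA·C
    A ↦ BA
    B ↦ C
    C ↦ CC

A->BA, B->C, C->CC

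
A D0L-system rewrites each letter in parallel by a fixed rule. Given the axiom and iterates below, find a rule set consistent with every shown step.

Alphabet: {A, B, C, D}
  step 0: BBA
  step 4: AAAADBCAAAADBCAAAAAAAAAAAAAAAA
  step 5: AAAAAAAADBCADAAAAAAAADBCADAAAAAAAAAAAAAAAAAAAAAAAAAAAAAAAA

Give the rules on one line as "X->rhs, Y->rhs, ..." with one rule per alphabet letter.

A->AA, B->C, C->AD, D->DB

  step 4 ⇒ step 5: AAAADBCAAAADBCAAAAAAAAAAAAAAAA ⇒ AA·AA·AA·AA·DB·C·AD·AA·AA·AA·AA·DB·C·AD·AA·AA·AA·AA·AA·AA·AA·AA·AA·AA·AA·AA·AA·AA·AA·AA
    A ↦ AA
    B ↦ C
    C ↦ AD
    D ↦ DB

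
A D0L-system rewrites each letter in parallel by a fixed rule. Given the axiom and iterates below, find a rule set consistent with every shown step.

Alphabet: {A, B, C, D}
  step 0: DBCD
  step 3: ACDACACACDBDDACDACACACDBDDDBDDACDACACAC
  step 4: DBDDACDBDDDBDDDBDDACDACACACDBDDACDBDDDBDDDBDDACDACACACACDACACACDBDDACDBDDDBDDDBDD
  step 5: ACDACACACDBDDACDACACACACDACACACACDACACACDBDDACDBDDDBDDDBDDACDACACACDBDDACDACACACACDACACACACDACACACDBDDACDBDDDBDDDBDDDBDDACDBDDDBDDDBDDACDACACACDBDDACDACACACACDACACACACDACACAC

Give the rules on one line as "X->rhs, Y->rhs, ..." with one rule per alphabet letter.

A->DB, B->DAC, C->DD, D->AC

  step 4 ⇒ step 5: DBDDACDBDDDBDDDBDDACDACACACDBDDACDBDDDBDDDBDDACDACACACACDACACACDBDDACDBDDDBDDDBDD ⇒ AC·DAC·AC·AC·DB·DD·AC·DAC·AC·AC·AC·DAC·AC·AC·AC·DAC·AC·AC·DB·DD·AC·DB·DD·DB·DD·DB·DD·AC·DAC·AC·AC·DB·DD·AC·DAC·AC·AC·AC·DAC·AC·AC·AC·DAC·AC·AC·DB·DD·AC·DB·DD·DB·DD·DB·DD·DB·DD·AC·DB·DD·DB·DD·DB·DD·AC·DAC·AC·AC·DB·DD·AC·DAC·AC·AC·AC·DAC·AC·AC·AC·DAC·AC·AC
    A ↦ DB
    B ↦ DAC
    C ↦ DD
    D ↦ AC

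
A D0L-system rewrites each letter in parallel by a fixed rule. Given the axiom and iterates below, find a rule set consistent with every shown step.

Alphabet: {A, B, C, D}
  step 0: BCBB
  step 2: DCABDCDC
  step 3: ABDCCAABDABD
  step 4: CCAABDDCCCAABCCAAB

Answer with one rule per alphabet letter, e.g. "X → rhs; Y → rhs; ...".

A->C, B->CA, C->D, D->AB

  step 3 ⇒ step 4: ABDCCAABDABD ⇒ C·CA·AB·D·D·C·C·CA·AB·C·CA·AB
    A ↦ C
    B ↦ CA
    C ↦ D
    D ↦ AB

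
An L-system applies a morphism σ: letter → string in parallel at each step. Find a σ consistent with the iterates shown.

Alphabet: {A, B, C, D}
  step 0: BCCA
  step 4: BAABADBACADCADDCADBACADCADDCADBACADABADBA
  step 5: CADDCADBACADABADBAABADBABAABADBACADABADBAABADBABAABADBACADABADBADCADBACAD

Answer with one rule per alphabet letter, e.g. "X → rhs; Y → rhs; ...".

  step 4 ⇒ step 5: BAABADBACADCADDCADBACADCADDCADBACADABADBA ⇒ CA·D·D·CA·D·BA·CA·D·ABA·D·BA·ABA·D·BA·BA·ABA·D·BA·CA·D·ABA·D·BA·ABA·D·BA·BA·ABA·D·BA·CA·D·ABA·D·BA·D·CA·D·BA·CA·D
    A ↦ D
    B ↦ CA
    C ↦ ABA
    D ↦ BA

A->D, B->CA, C->ABA, D->BA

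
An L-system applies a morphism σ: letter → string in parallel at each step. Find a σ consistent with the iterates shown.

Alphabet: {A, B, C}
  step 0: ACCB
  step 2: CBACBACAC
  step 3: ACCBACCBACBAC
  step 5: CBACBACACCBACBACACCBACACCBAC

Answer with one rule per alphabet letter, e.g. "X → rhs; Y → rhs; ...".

A->B, B->C, C->AC

  step 2 ⇒ step 3: CBACBACAC ⇒ AC·C·B·AC·C·B·AC·B·AC
    A ↦ B
    B ↦ C
    C ↦ AC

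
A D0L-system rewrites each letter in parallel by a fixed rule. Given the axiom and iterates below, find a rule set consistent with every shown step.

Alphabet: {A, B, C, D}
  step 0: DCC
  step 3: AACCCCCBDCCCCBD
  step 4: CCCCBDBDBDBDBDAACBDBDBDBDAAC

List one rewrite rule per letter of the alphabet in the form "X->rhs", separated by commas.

A->CC, B->AA, C->BD, D->C

  step 3 ⇒ step 4: AACCCCCBDCCCCBD ⇒ CC·CC·BD·BD·BD·BD·BD·AA·C·BD·BD·BD·BD·AA·C
    A ↦ CC
    B ↦ AA
    C ↦ BD
    D ↦ C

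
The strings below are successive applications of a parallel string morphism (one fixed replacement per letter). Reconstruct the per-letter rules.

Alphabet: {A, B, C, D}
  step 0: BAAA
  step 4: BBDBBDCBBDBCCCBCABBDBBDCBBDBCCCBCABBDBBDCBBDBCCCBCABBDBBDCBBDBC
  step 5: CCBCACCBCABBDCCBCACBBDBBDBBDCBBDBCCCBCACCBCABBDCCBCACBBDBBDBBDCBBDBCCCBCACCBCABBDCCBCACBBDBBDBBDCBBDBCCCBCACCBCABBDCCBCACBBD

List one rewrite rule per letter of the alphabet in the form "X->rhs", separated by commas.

  step 4 ⇒ step 5: BBDBBDCBBDBCCCBCABBDBBDCBBDBCCCBCABBDBBDCBBDBCCCBCABBDBBDCBBDBC ⇒ C·C·BCA·C·C·BCA·BBD·C·C·BCA·C·BBD·BBD·BBD·C·BBD·BC·C·C·BCA·C·C·BCA·BBD·C·C·BCA·C·BBD·BBD·BBD·C·BBD·BC·C·C·BCA·C·C·BCA·BBD·C·C·BCA·C·BBD·BBD·BBD·C·BBD·BC·C·C·BCA·C·C·BCA·BBD·C·C·BCA·C·BBD
    A ↦ BC
    B ↦ C
    C ↦ BBD
    D ↦ BCA

A->BC, B->C, C->BBD, D->BCA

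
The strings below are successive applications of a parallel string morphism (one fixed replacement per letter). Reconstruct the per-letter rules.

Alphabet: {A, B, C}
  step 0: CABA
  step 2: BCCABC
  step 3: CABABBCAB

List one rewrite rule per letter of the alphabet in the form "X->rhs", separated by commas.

  step 2 ⇒ step 3: BCCABC ⇒ C·AB·AB·B·C·AB
    A ↦ B
    B ↦ C
    C ↦ AB

A->B, B->C, C->AB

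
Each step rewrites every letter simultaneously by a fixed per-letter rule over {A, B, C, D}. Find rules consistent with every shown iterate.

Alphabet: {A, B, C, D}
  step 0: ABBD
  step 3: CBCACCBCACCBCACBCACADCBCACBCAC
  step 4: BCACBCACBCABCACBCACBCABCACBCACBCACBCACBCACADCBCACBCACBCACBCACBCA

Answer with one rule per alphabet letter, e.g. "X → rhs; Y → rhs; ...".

A->C, B->C, C->BCA, D->ADC

  step 3 ⇒ step 4: CBCACCBCACCBCACBCACADCBCACBCAC ⇒ BCA·C·BCA·C·BCA·BCA·C·BCA·C·BCA·BCA·C·BCA·C·BCA·C·BCA·C·BCA·C·ADC·BCA·C·BCA·C·BCA·C·BCA·C·BCA
    A ↦ C
    B ↦ C
    C ↦ BCA
    D ↦ ADC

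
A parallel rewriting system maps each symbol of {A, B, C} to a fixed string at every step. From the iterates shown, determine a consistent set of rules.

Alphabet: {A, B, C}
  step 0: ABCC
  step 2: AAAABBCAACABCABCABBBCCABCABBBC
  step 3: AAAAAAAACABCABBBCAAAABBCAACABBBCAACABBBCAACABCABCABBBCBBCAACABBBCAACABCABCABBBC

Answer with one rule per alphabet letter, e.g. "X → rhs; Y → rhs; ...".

A->AA, B->CAB, C->BBC

  step 2 ⇒ step 3: AAAABBCAACABCABCABBBCCABCABBBC ⇒ AA·AA·AA·AA·CAB·CAB·BBC·AA·AA·BBC·AA·CAB·BBC·AA·CAB·BBC·AA·CAB·CAB·CAB·BBC·BBC·AA·CAB·BBC·AA·CAB·CAB·CAB·BBC
    A ↦ AA
    B ↦ CAB
    C ↦ BBC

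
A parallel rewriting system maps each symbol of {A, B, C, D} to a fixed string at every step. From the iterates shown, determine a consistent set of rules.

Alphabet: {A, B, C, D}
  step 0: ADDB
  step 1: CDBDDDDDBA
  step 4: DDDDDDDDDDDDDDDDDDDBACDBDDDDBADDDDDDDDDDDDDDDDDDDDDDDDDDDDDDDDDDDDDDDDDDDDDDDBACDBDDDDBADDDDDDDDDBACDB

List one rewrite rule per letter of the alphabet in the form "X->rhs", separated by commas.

A->CDB, B->DBA, C->D, D->DD

  step 0 ⇒ step 1: ADDB ⇒ CDB·DD·DD·DBA
    A ↦ CDB
    B ↦ DBA
    D ↦ DD
    C ↦ D  (constrained at step 1)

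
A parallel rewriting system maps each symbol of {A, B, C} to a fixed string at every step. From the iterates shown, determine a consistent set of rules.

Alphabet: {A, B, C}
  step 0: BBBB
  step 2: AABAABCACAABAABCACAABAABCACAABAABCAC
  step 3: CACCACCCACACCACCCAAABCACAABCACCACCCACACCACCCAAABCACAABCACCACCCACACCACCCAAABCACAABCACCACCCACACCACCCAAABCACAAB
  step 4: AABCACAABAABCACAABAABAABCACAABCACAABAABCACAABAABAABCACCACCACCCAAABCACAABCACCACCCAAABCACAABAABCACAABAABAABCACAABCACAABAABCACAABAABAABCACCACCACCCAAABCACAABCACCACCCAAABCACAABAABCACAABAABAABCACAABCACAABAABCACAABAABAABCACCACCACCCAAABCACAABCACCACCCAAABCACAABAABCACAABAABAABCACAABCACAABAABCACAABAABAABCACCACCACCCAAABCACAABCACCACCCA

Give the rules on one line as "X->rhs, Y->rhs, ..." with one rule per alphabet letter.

A->CAC, B->CCA, C->AAB

  step 3 ⇒ step 4: CACCACCCACACCACCCAAABCACAABCACCACCCACACCACCCAAABCACAABCACCACCCACACCACCCAAABCACAABCACCACCCACACCACCCAAABCACAAB ⇒ AAB·CAC·AAB·AAB·CAC·AAB·AAB·AAB·CAC·AAB·CAC·AAB·AAB·CAC·AAB·AAB·AAB·CAC·CAC·CAC·CCA·AAB·CAC·AAB·CAC·CAC·CCA·AAB·CAC·AAB·AAB·CAC·AAB·AAB·AAB·CAC·AAB·CAC·AAB·AAB·CAC·AAB·AAB·AAB·CAC·CAC·CAC·CCA·AAB·CAC·AAB·CAC·CAC·CCA·AAB·CAC·AAB·AAB·CAC·AAB·AAB·AAB·CAC·AAB·CAC·AAB·AAB·CAC·AAB·AAB·AAB·CAC·CAC·CAC·CCA·AAB·CAC·AAB·CAC·CAC·CCA·AAB·CAC·AAB·AAB·CAC·AAB·AAB·AAB·CAC·AAB·CAC·AAB·AAB·CAC·AAB·AAB·AAB·CAC·CAC·CAC·CCA·AAB·CAC·AAB·CAC·CAC·CCA
    A ↦ CAC
    B ↦ CCA
    C ↦ AAB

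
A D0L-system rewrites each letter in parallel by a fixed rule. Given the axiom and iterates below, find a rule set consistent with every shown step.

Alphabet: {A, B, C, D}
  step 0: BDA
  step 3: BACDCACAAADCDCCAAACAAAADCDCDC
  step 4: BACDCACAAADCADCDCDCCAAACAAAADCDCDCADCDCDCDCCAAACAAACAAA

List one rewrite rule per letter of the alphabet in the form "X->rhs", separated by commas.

A->DC, B->BAC, C->A, D->CAA

  step 3 ⇒ step 4: BACDCACAAADCDCCAAACAAAADCDCDC ⇒ BAC·DC·A·CAA·A·DC·A·DC·DC·DC·CAA·A·CAA·A·A·DC·DC·DC·A·DC·DC·DC·DC·CAA·A·CAA·A·CAA·A
    A ↦ DC
    B ↦ BAC
    C ↦ A
    D ↦ CAA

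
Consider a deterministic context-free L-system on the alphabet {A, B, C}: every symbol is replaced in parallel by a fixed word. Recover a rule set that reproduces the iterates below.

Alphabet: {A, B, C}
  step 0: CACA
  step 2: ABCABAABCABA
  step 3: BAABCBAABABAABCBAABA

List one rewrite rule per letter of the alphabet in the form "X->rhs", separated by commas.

A->BA, B->A, C->BC

  step 2 ⇒ step 3: ABCABAABCABA ⇒ BA·A·BC·BA·A·BA·BA·A·BC·BA·A·BA
    A ↦ BA
    B ↦ A
    C ↦ BC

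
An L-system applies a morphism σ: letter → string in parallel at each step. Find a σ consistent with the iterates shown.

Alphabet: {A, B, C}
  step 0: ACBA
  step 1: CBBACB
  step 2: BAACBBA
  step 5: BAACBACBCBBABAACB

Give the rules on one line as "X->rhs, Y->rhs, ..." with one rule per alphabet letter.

A->CB, B->A, C->B

  step 1 ⇒ step 2: CBBACB ⇒ B·A·A·CB·B·A
    A ↦ CB
    B ↦ A
    C ↦ B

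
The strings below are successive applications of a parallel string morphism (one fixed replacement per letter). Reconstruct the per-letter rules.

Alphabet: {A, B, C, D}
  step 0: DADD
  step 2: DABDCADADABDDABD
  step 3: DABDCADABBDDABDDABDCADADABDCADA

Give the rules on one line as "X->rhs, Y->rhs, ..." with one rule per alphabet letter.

  step 2 ⇒ step 3: DABDCADADABDDABD ⇒ DA·BD·CA·DA·B·BD·DA·BD·DA·BD·CA·DA·DA·BD·CA·DA
    A ↦ BD
    B ↦ CA
    C ↦ B
    D ↦ DA

A->BD, B->CA, C->B, D->DA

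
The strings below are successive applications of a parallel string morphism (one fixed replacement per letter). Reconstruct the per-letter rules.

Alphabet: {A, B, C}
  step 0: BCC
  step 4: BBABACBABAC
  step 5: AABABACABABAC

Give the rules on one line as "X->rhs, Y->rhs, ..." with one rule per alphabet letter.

A->B, B->A, C->AC

  step 4 ⇒ step 5: BBABACBABAC ⇒ A·A·B·A·B·AC·A·B·A·B·AC
    A ↦ B
    B ↦ A
    C ↦ AC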